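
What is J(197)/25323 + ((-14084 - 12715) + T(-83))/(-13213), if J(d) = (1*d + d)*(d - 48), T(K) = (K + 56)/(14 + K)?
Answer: 1454303546/334592799 ≈ 4.3465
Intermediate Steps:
T(K) = (56 + K)/(14 + K)
J(d) = 2*d*(-48 + d) (J(d) = (d + d)*(-48 + d) = (2*d)*(-48 + d) = 2*d*(-48 + d))
J(197)/25323 + ((-14084 - 12715) + T(-83))/(-13213) = (2*197*(-48 + 197))/25323 + ((-14084 - 12715) + (56 - 83)/(14 - 83))/(-13213) = (2*197*149)*(1/25323) + (-26799 - 27/(-69))*(-1/13213) = 58706*(1/25323) + (-26799 - 1/69*(-27))*(-1/13213) = 58706/25323 + (-26799 + 9/23)*(-1/13213) = 58706/25323 - 616368/23*(-1/13213) = 58706/25323 + 616368/303899 = 1454303546/334592799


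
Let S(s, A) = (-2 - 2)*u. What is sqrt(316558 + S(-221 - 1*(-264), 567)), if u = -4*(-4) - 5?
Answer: sqrt(316514) ≈ 562.60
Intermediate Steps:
u = 11 (u = 16 - 5 = 11)
S(s, A) = -44 (S(s, A) = (-2 - 2)*11 = -4*11 = -44)
sqrt(316558 + S(-221 - 1*(-264), 567)) = sqrt(316558 - 44) = sqrt(316514)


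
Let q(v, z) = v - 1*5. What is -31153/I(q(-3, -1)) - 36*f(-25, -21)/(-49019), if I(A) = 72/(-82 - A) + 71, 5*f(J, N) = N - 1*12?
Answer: -282514525903/635041145 ≈ -444.88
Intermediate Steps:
q(v, z) = -5 + v (q(v, z) = v - 5 = -5 + v)
f(J, N) = -12/5 + N/5 (f(J, N) = (N - 1*12)/5 = (N - 12)/5 = (-12 + N)/5 = -12/5 + N/5)
I(A) = 71 + 72/(-82 - A)
-31153/I(q(-3, -1)) - 36*f(-25, -21)/(-49019) = -31153*(82 + (-5 - 3))/(5750 + 71*(-5 - 3)) - 36*(-12/5 + (⅕)*(-21))/(-49019) = -31153*(82 - 8)/(5750 + 71*(-8)) - 36*(-12/5 - 21/5)*(-1/49019) = -31153*74/(5750 - 568) - 36*(-33/5)*(-1/49019) = -31153/((1/74)*5182) + (1188/5)*(-1/49019) = -31153/2591/37 - 1188/245095 = -31153*37/2591 - 1188/245095 = -1152661/2591 - 1188/245095 = -282514525903/635041145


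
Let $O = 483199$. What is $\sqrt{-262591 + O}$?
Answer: $24 \sqrt{383} \approx 469.69$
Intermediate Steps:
$\sqrt{-262591 + O} = \sqrt{-262591 + 483199} = \sqrt{220608} = 24 \sqrt{383}$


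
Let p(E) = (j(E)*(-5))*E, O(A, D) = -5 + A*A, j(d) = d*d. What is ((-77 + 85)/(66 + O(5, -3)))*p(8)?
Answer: -10240/43 ≈ -238.14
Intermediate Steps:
j(d) = d²
O(A, D) = -5 + A²
p(E) = -5*E³ (p(E) = (E²*(-5))*E = (-5*E²)*E = -5*E³)
((-77 + 85)/(66 + O(5, -3)))*p(8) = ((-77 + 85)/(66 + (-5 + 5²)))*(-5*8³) = (8/(66 + (-5 + 25)))*(-5*512) = (8/(66 + 20))*(-2560) = (8/86)*(-2560) = (8*(1/86))*(-2560) = (4/43)*(-2560) = -10240/43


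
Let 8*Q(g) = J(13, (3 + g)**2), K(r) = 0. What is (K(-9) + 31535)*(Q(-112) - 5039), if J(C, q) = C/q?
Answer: -15103589198565/95048 ≈ -1.5890e+8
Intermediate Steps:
Q(g) = 13/(8*(3 + g)**2) (Q(g) = (13/((3 + g)**2))/8 = (13/(3 + g)**2)/8 = 13/(8*(3 + g)**2))
(K(-9) + 31535)*(Q(-112) - 5039) = (0 + 31535)*(13/(8*(3 - 112)**2) - 5039) = 31535*((13/8)/(-109)**2 - 5039) = 31535*((13/8)*(1/11881) - 5039) = 31535*(13/95048 - 5039) = 31535*(-478946859/95048) = -15103589198565/95048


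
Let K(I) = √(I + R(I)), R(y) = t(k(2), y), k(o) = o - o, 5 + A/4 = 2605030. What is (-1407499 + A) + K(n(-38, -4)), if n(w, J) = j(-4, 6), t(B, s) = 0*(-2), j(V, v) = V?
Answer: 9012601 + 2*I ≈ 9.0126e+6 + 2.0*I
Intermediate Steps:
A = 10420100 (A = -20 + 4*2605030 = -20 + 10420120 = 10420100)
k(o) = 0
t(B, s) = 0
n(w, J) = -4
R(y) = 0
K(I) = √I (K(I) = √(I + 0) = √I)
(-1407499 + A) + K(n(-38, -4)) = (-1407499 + 10420100) + √(-4) = 9012601 + 2*I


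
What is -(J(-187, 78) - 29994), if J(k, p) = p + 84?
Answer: 29832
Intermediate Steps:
J(k, p) = 84 + p
-(J(-187, 78) - 29994) = -((84 + 78) - 29994) = -(162 - 29994) = -1*(-29832) = 29832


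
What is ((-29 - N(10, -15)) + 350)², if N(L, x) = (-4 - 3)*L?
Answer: 152881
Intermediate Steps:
N(L, x) = -7*L
((-29 - N(10, -15)) + 350)² = ((-29 - (-7)*10) + 350)² = ((-29 - 1*(-70)) + 350)² = ((-29 + 70) + 350)² = (41 + 350)² = 391² = 152881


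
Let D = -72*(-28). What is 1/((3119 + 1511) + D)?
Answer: 1/6646 ≈ 0.00015047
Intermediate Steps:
D = 2016
1/((3119 + 1511) + D) = 1/((3119 + 1511) + 2016) = 1/(4630 + 2016) = 1/6646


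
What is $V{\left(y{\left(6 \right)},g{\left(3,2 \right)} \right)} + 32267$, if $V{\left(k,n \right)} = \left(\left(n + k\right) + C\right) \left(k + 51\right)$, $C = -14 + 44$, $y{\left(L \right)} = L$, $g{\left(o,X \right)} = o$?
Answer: $34490$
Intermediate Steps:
$C = 30$
$V{\left(k,n \right)} = \left(51 + k\right) \left(30 + k + n\right)$ ($V{\left(k,n \right)} = \left(\left(n + k\right) + 30\right) \left(k + 51\right) = \left(\left(k + n\right) + 30\right) \left(51 + k\right) = \left(30 + k + n\right) \left(51 + k\right) = \left(51 + k\right) \left(30 + k + n\right)$)
$V{\left(y{\left(6 \right)},g{\left(3,2 \right)} \right)} + 32267 = \left(1530 + 6^{2} + 51 \cdot 3 + 81 \cdot 6 + 6 \cdot 3\right) + 32267 = \left(1530 + 36 + 153 + 486 + 18\right) + 32267 = 2223 + 32267 = 34490$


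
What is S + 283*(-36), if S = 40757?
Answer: 30569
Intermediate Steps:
S + 283*(-36) = 40757 + 283*(-36) = 40757 - 10188 = 30569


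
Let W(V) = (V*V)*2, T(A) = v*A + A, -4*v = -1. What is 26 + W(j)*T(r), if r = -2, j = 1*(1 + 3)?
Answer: -54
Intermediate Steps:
v = ¼ (v = -¼*(-1) = ¼ ≈ 0.25000)
j = 4 (j = 1*4 = 4)
T(A) = 5*A/4 (T(A) = A/4 + A = 5*A/4)
W(V) = 2*V² (W(V) = V²*2 = 2*V²)
26 + W(j)*T(r) = 26 + (2*4²)*((5/4)*(-2)) = 26 + (2*16)*(-5/2) = 26 + 32*(-5/2) = 26 - 80 = -54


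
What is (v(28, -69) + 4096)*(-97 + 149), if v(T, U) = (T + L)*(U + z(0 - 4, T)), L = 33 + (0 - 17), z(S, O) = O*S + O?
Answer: -137072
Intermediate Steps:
z(S, O) = O + O*S
L = 16 (L = 33 - 17 = 16)
v(T, U) = (16 + T)*(U - 3*T) (v(T, U) = (T + 16)*(U + T*(1 + (0 - 4))) = (16 + T)*(U + T*(1 - 4)) = (16 + T)*(U + T*(-3)) = (16 + T)*(U - 3*T))
(v(28, -69) + 4096)*(-97 + 149) = ((-48*28 - 3*28² + 16*(-69) + 28*(-69)) + 4096)*(-97 + 149) = ((-1344 - 3*784 - 1104 - 1932) + 4096)*52 = ((-1344 - 2352 - 1104 - 1932) + 4096)*52 = (-6732 + 4096)*52 = -2636*52 = -137072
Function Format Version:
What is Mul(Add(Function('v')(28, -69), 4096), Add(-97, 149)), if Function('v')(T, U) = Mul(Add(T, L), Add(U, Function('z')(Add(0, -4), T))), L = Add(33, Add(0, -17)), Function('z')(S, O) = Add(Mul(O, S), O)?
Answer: -137072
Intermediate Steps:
Function('z')(S, O) = Add(O, Mul(O, S))
L = 16 (L = Add(33, -17) = 16)
Function('v')(T, U) = Mul(Add(16, T), Add(U, Mul(-3, T))) (Function('v')(T, U) = Mul(Add(T, 16), Add(U, Mul(T, Add(1, Add(0, -4))))) = Mul(Add(16, T), Add(U, Mul(T, Add(1, -4)))) = Mul(Add(16, T), Add(U, Mul(T, -3))) = Mul(Add(16, T), Add(U, Mul(-3, T))))
Mul(Add(Function('v')(28, -69), 4096), Add(-97, 149)) = Mul(Add(Add(Mul(-48, 28), Mul(-3, Pow(28, 2)), Mul(16, -69), Mul(28, -69)), 4096), Add(-97, 149)) = Mul(Add(Add(-1344, Mul(-3, 784), -1104, -1932), 4096), 52) = Mul(Add(Add(-1344, -2352, -1104, -1932), 4096), 52) = Mul(Add(-6732, 4096), 52) = Mul(-2636, 52) = -137072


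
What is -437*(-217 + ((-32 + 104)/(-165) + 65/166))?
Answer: 865967503/9130 ≈ 94849.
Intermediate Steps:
-437*(-217 + ((-32 + 104)/(-165) + 65/166)) = -437*(-217 + (72*(-1/165) + 65*(1/166))) = -437*(-217 + (-24/55 + 65/166)) = -437*(-217 - 409/9130) = -437*(-1981619/9130) = 865967503/9130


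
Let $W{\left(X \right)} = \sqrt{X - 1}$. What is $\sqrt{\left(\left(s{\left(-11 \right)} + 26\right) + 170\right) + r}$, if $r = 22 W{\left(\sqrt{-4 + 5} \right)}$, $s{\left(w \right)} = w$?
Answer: $\sqrt{185} \approx 13.601$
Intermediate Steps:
$W{\left(X \right)} = \sqrt{-1 + X}$
$r = 0$ ($r = 22 \sqrt{-1 + \sqrt{-4 + 5}} = 22 \sqrt{-1 + \sqrt{1}} = 22 \sqrt{-1 + 1} = 22 \sqrt{0} = 22 \cdot 0 = 0$)
$\sqrt{\left(\left(s{\left(-11 \right)} + 26\right) + 170\right) + r} = \sqrt{\left(\left(-11 + 26\right) + 170\right) + 0} = \sqrt{\left(15 + 170\right) + 0} = \sqrt{185 + 0} = \sqrt{185}$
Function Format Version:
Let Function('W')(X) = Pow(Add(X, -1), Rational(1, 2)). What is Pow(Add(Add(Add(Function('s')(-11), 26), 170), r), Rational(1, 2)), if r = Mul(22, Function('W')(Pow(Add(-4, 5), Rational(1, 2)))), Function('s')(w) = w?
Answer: Pow(185, Rational(1, 2)) ≈ 13.601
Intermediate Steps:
Function('W')(X) = Pow(Add(-1, X), Rational(1, 2))
r = 0 (r = Mul(22, Pow(Add(-1, Pow(Add(-4, 5), Rational(1, 2))), Rational(1, 2))) = Mul(22, Pow(Add(-1, Pow(1, Rational(1, 2))), Rational(1, 2))) = Mul(22, Pow(Add(-1, 1), Rational(1, 2))) = Mul(22, Pow(0, Rational(1, 2))) = Mul(22, 0) = 0)
Pow(Add(Add(Add(Function('s')(-11), 26), 170), r), Rational(1, 2)) = Pow(Add(Add(Add(-11, 26), 170), 0), Rational(1, 2)) = Pow(Add(Add(15, 170), 0), Rational(1, 2)) = Pow(Add(185, 0), Rational(1, 2)) = Pow(185, Rational(1, 2))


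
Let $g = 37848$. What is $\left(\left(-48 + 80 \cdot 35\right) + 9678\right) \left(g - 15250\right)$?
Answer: $280893140$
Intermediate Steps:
$\left(\left(-48 + 80 \cdot 35\right) + 9678\right) \left(g - 15250\right) = \left(\left(-48 + 80 \cdot 35\right) + 9678\right) \left(37848 - 15250\right) = \left(\left(-48 + 2800\right) + 9678\right) 22598 = \left(2752 + 9678\right) 22598 = 12430 \cdot 22598 = 280893140$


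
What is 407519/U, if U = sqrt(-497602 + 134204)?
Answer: -58217*I*sqrt(363398)/51914 ≈ -676.02*I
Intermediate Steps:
U = I*sqrt(363398) (U = sqrt(-363398) = I*sqrt(363398) ≈ 602.83*I)
407519/U = 407519/((I*sqrt(363398))) = 407519*(-I*sqrt(363398)/363398) = -58217*I*sqrt(363398)/51914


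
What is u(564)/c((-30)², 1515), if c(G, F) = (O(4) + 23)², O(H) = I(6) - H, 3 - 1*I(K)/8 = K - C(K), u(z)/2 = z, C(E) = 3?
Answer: 1128/361 ≈ 3.1247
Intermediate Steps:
u(z) = 2*z
I(K) = 48 - 8*K (I(K) = 24 - 8*(K - 1*3) = 24 - 8*(K - 3) = 24 - 8*(-3 + K) = 24 + (24 - 8*K) = 48 - 8*K)
O(H) = -H (O(H) = (48 - 8*6) - H = (48 - 48) - H = 0 - H = -H)
c(G, F) = 361 (c(G, F) = (-1*4 + 23)² = (-4 + 23)² = 19² = 361)
u(564)/c((-30)², 1515) = (2*564)/361 = 1128*(1/361) = 1128/361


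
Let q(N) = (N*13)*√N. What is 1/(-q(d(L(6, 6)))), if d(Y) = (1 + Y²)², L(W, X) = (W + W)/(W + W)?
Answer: -1/104 ≈ -0.0096154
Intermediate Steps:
L(W, X) = 1 (L(W, X) = (2*W)/((2*W)) = (2*W)*(1/(2*W)) = 1)
q(N) = 13*N^(3/2) (q(N) = (13*N)*√N = 13*N^(3/2))
1/(-q(d(L(6, 6)))) = 1/(-13*((1 + 1²)²)^(3/2)) = 1/(-13*((1 + 1)²)^(3/2)) = 1/(-13*(2²)^(3/2)) = 1/(-13*4^(3/2)) = 1/(-13*8) = 1/(-1*104) = 1/(-104) = -1/104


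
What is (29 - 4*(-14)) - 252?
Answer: -167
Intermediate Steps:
(29 - 4*(-14)) - 252 = (29 + 56) - 252 = 85 - 252 = -167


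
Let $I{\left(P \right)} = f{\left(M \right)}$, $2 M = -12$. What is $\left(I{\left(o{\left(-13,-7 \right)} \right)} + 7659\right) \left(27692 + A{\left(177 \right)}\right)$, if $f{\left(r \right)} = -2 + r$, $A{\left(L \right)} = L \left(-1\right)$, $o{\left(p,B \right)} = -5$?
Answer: $210517265$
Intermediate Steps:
$M = -6$ ($M = \frac{1}{2} \left(-12\right) = -6$)
$A{\left(L \right)} = - L$
$I{\left(P \right)} = -8$ ($I{\left(P \right)} = -2 - 6 = -8$)
$\left(I{\left(o{\left(-13,-7 \right)} \right)} + 7659\right) \left(27692 + A{\left(177 \right)}\right) = \left(-8 + 7659\right) \left(27692 - 177\right) = 7651 \left(27692 - 177\right) = 7651 \cdot 27515 = 210517265$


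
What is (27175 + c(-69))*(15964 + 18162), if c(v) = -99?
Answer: 923995576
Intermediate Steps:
(27175 + c(-69))*(15964 + 18162) = (27175 - 99)*(15964 + 18162) = 27076*34126 = 923995576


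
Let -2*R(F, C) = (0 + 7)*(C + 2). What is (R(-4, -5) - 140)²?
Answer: 67081/4 ≈ 16770.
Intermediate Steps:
R(F, C) = -7 - 7*C/2 (R(F, C) = -(0 + 7)*(C + 2)/2 = -7*(2 + C)/2 = -(14 + 7*C)/2 = -7 - 7*C/2)
(R(-4, -5) - 140)² = ((-7 - 7/2*(-5)) - 140)² = ((-7 + 35/2) - 140)² = (21/2 - 140)² = (-259/2)² = 67081/4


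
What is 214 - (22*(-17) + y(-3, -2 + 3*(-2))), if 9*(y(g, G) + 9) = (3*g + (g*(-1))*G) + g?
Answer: 601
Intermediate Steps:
y(g, G) = -9 + 4*g/9 - G*g/9 (y(g, G) = -9 + ((3*g + (g*(-1))*G) + g)/9 = -9 + ((3*g + (-g)*G) + g)/9 = -9 + ((3*g - G*g) + g)/9 = -9 + (4*g - G*g)/9 = -9 + (4*g/9 - G*g/9) = -9 + 4*g/9 - G*g/9)
214 - (22*(-17) + y(-3, -2 + 3*(-2))) = 214 - (22*(-17) + (-9 + (4/9)*(-3) - ⅑*(-2 + 3*(-2))*(-3))) = 214 - (-374 + (-9 - 4/3 - ⅑*(-2 - 6)*(-3))) = 214 - (-374 + (-9 - 4/3 - ⅑*(-8)*(-3))) = 214 - (-374 + (-9 - 4/3 - 8/3)) = 214 - (-374 - 13) = 214 - 1*(-387) = 214 + 387 = 601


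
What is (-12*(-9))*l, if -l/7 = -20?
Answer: 15120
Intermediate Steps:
l = 140 (l = -7*(-20) = 140)
(-12*(-9))*l = -12*(-9)*140 = 108*140 = 15120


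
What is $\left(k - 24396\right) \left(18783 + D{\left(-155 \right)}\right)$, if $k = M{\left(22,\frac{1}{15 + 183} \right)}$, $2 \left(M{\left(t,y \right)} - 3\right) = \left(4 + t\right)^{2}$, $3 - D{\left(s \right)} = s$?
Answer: $-455625755$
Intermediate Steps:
$D{\left(s \right)} = 3 - s$
$M{\left(t,y \right)} = 3 + \frac{\left(4 + t\right)^{2}}{2}$
$k = 341$ ($k = 3 + \frac{\left(4 + 22\right)^{2}}{2} = 3 + \frac{26^{2}}{2} = 3 + \frac{1}{2} \cdot 676 = 3 + 338 = 341$)
$\left(k - 24396\right) \left(18783 + D{\left(-155 \right)}\right) = \left(341 - 24396\right) \left(18783 + \left(3 - -155\right)\right) = - 24055 \left(18783 + \left(3 + 155\right)\right) = - 24055 \left(18783 + 158\right) = \left(-24055\right) 18941 = -455625755$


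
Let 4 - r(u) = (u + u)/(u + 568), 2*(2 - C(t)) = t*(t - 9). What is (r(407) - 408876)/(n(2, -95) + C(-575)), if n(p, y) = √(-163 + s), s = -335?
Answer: 11155451324762/4580832571575 + 199325507*I*√498/13742497714725 ≈ 2.4352 + 0.00032368*I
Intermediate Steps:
C(t) = 2 - t*(-9 + t)/2 (C(t) = 2 - t*(t - 9)/2 = 2 - t*(-9 + t)/2)
n(p, y) = I*√498 (n(p, y) = √(-163 - 335) = √(-498) = I*√498)
r(u) = 4 - 2*u/(568 + u) (r(u) = 4 - (u + u)/(u + 568) = 4 - 2*u/(568 + u))
(r(407) - 408876)/(n(2, -95) + C(-575)) = (2*(1136 + 407)/(568 + 407) - 408876)/(I*√498 + (2 - ½*(-575)² + (9/2)*(-575))) = (2*1543/975 - 408876)/(I*√498 + (2 - ½*330625 - 5175/2)) = (2*(1/975)*1543 - 408876)/(I*√498 + (2 - 330625/2 - 5175/2)) = (3086/975 - 408876)/(I*√498 - 167898) = -398651014/(975*(-167898 + I*√498))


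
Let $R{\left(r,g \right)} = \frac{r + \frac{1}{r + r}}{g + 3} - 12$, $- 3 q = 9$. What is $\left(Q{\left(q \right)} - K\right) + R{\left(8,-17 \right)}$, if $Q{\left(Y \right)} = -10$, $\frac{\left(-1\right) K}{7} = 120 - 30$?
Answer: $\frac{136063}{224} \approx 607.42$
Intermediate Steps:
$q = -3$ ($q = \left(- \frac{1}{3}\right) 9 = -3$)
$K = -630$ ($K = - 7 \left(120 - 30\right) = \left(-7\right) 90 = -630$)
$R{\left(r,g \right)} = -12 + \frac{r + \frac{1}{2 r}}{3 + g}$ ($R{\left(r,g \right)} = \frac{r + \frac{1}{2 r}}{3 + g} - 12 = -12 + \frac{r + \frac{1}{2 r}}{3 + g}$)
$\left(Q{\left(q \right)} - K\right) + R{\left(8,-17 \right)} = \left(-10 - -630\right) + \frac{\frac{1}{2} + 8^{2} - 288 - \left(-204\right) 8}{8 \left(3 - 17\right)} = \left(-10 + 630\right) + \frac{\frac{1}{2} + 64 - 288 + 1632}{8 \left(-14\right)} = 620 + \frac{1}{8} \left(- \frac{1}{14}\right) \frac{2817}{2} = 620 - \frac{2817}{224} = \frac{136063}{224}$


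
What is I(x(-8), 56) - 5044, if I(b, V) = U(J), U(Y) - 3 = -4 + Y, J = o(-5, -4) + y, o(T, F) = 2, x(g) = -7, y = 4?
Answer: -5039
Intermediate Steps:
J = 6 (J = 2 + 4 = 6)
U(Y) = -1 + Y (U(Y) = 3 + (-4 + Y) = -1 + Y)
I(b, V) = 5 (I(b, V) = -1 + 6 = 5)
I(x(-8), 56) - 5044 = 5 - 5044 = -5039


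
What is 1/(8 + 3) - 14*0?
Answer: 1/11 ≈ 0.090909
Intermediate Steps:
1/(8 + 3) - 14*0 = 1/11 + 0 = 1/11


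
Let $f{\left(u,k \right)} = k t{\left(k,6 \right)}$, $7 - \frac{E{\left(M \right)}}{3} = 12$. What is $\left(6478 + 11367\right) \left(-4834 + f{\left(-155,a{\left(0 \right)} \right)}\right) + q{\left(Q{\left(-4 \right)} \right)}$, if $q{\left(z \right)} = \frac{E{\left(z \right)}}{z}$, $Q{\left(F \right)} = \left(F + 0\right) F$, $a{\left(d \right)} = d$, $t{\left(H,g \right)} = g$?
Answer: $- \frac{1380203695}{16} \approx -8.6263 \cdot 10^{7}$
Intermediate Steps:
$E{\left(M \right)} = -15$ ($E{\left(M \right)} = 21 - 36 = -15$)
$Q{\left(F \right)} = F^{2}$ ($Q{\left(F \right)} = F F = F^{2}$)
$q{\left(z \right)} = - \frac{15}{z}$
$f{\left(u,k \right)} = 6 k$ ($f{\left(u,k \right)} = k 6 = 6 k$)
$\left(6478 + 11367\right) \left(-4834 + f{\left(-155,a{\left(0 \right)} \right)}\right) + q{\left(Q{\left(-4 \right)} \right)} = \left(6478 + 11367\right) \left(-4834 + 6 \cdot 0\right) - \frac{15}{\left(-4\right)^{2}} = 17845 \left(-4834 + 0\right) - \frac{15}{16} = 17845 \left(-4834\right) - \frac{15}{16} = -86262730 - \frac{15}{16} = - \frac{1380203695}{16}$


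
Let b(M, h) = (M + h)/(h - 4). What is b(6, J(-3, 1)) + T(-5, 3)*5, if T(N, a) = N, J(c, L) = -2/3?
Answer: -183/7 ≈ -26.143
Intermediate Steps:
J(c, L) = -⅔ (J(c, L) = -2*⅓ = -⅔)
b(M, h) = (M + h)/(-4 + h)
b(6, J(-3, 1)) + T(-5, 3)*5 = (6 - ⅔)/(-4 - ⅔) - 5*5 = (16/3)/(-14/3) - 25 = -3/14*16/3 - 25 = -8/7 - 25 = -183/7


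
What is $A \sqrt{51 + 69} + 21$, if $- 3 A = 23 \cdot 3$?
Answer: $21 - 46 \sqrt{30} \approx -230.95$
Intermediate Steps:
$A = -23$ ($A = - \frac{23 \cdot 3}{3} = \left(- \frac{1}{3}\right) 69 = -23$)
$A \sqrt{51 + 69} + 21 = - 23 \sqrt{51 + 69} + 21 = - 23 \sqrt{120} + 21 = - 23 \cdot 2 \sqrt{30} + 21 = - 46 \sqrt{30} + 21 = 21 - 46 \sqrt{30}$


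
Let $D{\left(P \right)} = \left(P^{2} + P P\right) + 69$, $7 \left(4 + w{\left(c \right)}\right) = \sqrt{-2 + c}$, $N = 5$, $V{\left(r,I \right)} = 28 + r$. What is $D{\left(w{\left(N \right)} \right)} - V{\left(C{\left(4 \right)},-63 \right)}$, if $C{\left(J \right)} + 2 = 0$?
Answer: $\frac{3681}{49} - \frac{16 \sqrt{3}}{7} \approx 71.163$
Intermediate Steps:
$C{\left(J \right)} = -2$ ($C{\left(J \right)} = -2 + 0 = -2$)
$w{\left(c \right)} = -4 + \frac{\sqrt{-2 + c}}{7}$
$D{\left(P \right)} = 69 + 2 P^{2}$ ($D{\left(P \right)} = \left(P^{2} + P^{2}\right) + 69 = 2 P^{2} + 69 = 69 + 2 P^{2}$)
$D{\left(w{\left(N \right)} \right)} - V{\left(C{\left(4 \right)},-63 \right)} = \left(69 + 2 \left(-4 + \frac{\sqrt{-2 + 5}}{7}\right)^{2}\right) - \left(28 - 2\right) = \left(69 + 2 \left(-4 + \frac{\sqrt{3}}{7}\right)^{2}\right) - 26 = 43 + 2 \left(-4 + \frac{\sqrt{3}}{7}\right)^{2}$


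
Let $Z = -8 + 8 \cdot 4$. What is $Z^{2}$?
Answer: $576$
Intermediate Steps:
$Z = 24$ ($Z = -8 + 32 = 24$)
$Z^{2} = 24^{2} = 576$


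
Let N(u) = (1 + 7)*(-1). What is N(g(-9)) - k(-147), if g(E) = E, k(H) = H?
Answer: 139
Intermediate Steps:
N(u) = -8 (N(u) = 8*(-1) = -8)
N(g(-9)) - k(-147) = -8 - 1*(-147) = -8 + 147 = 139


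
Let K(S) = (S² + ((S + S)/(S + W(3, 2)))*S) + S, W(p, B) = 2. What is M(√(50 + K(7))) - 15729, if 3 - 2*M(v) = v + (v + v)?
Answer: -31455/2 - √263 ≈ -15744.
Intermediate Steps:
K(S) = S + S² + 2*S²/(2 + S) (K(S) = (S² + ((S + S)/(S + 2))*S) + S = (S² + ((2*S)/(2 + S))*S) + S = (S² + (2*S/(2 + S))*S) + S = (S² + 2*S²/(2 + S)) + S = S + S² + 2*S²/(2 + S))
M(v) = 3/2 - 3*v/2 (M(v) = 3/2 - (v + (v + v))/2 = 3/2 - (v + 2*v)/2 = 3/2 - 3*v/2)
M(√(50 + K(7))) - 15729 = (3/2 - 3*√(50 + 7*(2 + 7² + 5*7)/(2 + 7))/2) - 15729 = (3/2 - 3*√(50 + 7*(2 + 49 + 35)/9)/2) - 15729 = (3/2 - 3*√(50 + 7*(⅑)*86)/2) - 15729 = (3/2 - 3*√(50 + 602/9)/2) - 15729 = (3/2 - √263) - 15729 = -31455/2 - √263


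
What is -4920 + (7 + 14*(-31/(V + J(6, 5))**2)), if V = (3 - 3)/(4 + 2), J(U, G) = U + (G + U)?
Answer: -1420291/289 ≈ -4914.5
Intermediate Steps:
J(U, G) = G + 2*U
V = 0 (V = 0/6 = 0*(1/6) = 0)
-4920 + (7 + 14*(-31/(V + J(6, 5))**2)) = -4920 + (7 + 14*(-31/(0 + (5 + 2*6))**2)) = -4920 + (7 + 14*(-31/(0 + (5 + 12))**2)) = -4920 + (7 + 14*(-31/(0 + 17)**2)) = -4920 + (7 + 14*(-31/(17**2))) = -4920 + (7 + 14*(-31/289)) = -4920 + (7 - 434/289) = -4920 + 1589/289 = -1420291/289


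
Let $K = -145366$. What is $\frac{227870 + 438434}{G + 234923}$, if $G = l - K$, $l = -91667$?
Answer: $\frac{333152}{144311} \approx 2.3086$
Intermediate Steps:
$G = 53699$ ($G = -91667 - -145366 = -91667 + 145366 = 53699$)
$\frac{227870 + 438434}{G + 234923} = \frac{227870 + 438434}{53699 + 234923} = \frac{666304}{288622} = 666304 \cdot \frac{1}{288622} = \frac{333152}{144311}$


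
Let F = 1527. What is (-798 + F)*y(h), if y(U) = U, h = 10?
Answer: 7290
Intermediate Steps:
(-798 + F)*y(h) = (-798 + 1527)*10 = 729*10 = 7290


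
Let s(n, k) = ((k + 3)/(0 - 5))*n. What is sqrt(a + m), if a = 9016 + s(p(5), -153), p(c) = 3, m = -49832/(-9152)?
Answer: sqrt(2981118998)/572 ≈ 95.454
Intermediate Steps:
m = 6229/1144 (m = -49832*(-1/9152) = 6229/1144 ≈ 5.4449)
s(n, k) = n*(-3/5 - k/5) (s(n, k) = ((3 + k)/(-5))*n = ((3 + k)*(-1/5))*n = (-3/5 - k/5)*n = n*(-3/5 - k/5))
a = 9106 (a = 9016 - 1/5*3*(3 - 153) = 9016 - 1/5*3*(-150) = 9016 + 90 = 9106)
sqrt(a + m) = sqrt(9106 + 6229/1144) = sqrt(10423493/1144) = sqrt(2981118998)/572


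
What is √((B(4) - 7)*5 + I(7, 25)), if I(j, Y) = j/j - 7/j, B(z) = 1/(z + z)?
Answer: 5*I*√22/4 ≈ 5.863*I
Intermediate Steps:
B(z) = 1/(2*z)
I(j, Y) = 1 - 7/j
√((B(4) - 7)*5 + I(7, 25)) = √(((½)/4 - 7)*5 + (-7 + 7)/7) = √(((½)*(¼) - 7)*5 + (⅐)*0) = √((⅛ - 7)*5 + 0) = √(-55/8*5 + 0) = √(-275/8 + 0) = √(-275/8) = 5*I*√22/4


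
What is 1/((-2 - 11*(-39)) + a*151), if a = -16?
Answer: -1/1989 ≈ -0.00050277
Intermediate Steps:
1/((-2 - 11*(-39)) + a*151) = 1/((-2 - 11*(-39)) - 16*151) = 1/((-2 + 429) - 2416) = 1/(427 - 2416) = 1/(-1989) = -1/1989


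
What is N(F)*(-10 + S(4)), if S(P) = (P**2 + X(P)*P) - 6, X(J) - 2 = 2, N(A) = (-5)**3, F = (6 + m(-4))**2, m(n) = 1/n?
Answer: -2000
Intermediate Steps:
F = 529/16 (F = (6 + 1/(-4))**2 = (6 - 1/4)**2 = (23/4)**2 = 529/16 ≈ 33.063)
N(A) = -125
X(J) = 4 (X(J) = 2 + 2 = 4)
S(P) = -6 + P**2 + 4*P (S(P) = (P**2 + 4*P) - 6 = -6 + P**2 + 4*P)
N(F)*(-10 + S(4)) = -125*(-10 + (-6 + 4**2 + 4*4)) = -125*(-10 + (-6 + 16 + 16)) = -125*(-10 + 26) = -125*16 = -2000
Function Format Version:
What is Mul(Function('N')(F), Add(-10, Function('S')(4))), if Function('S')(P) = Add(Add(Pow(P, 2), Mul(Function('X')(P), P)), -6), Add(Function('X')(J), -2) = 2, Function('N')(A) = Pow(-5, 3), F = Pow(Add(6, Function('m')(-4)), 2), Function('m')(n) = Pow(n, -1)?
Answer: -2000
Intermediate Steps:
F = Rational(529, 16) (F = Pow(Add(6, Pow(-4, -1)), 2) = Pow(Add(6, Rational(-1, 4)), 2) = Pow(Rational(23, 4), 2) = Rational(529, 16) ≈ 33.063)
Function('N')(A) = -125
Function('X')(J) = 4 (Function('X')(J) = Add(2, 2) = 4)
Function('S')(P) = Add(-6, Pow(P, 2), Mul(4, P)) (Function('S')(P) = Add(Add(Pow(P, 2), Mul(4, P)), -6) = Add(-6, Pow(P, 2), Mul(4, P)))
Mul(Function('N')(F), Add(-10, Function('S')(4))) = Mul(-125, Add(-10, Add(-6, Pow(4, 2), Mul(4, 4)))) = Mul(-125, Add(-10, Add(-6, 16, 16))) = Mul(-125, Add(-10, 26)) = Mul(-125, 16) = -2000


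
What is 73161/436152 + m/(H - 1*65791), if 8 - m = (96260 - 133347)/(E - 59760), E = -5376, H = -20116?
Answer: 17048808311105/101689535770896 ≈ 0.16766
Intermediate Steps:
m = 484001/65136 (m = 8 - (96260 - 133347)/(-5376 - 59760) = 8 - (-37087)/(-65136) = 8 - (-37087)*(-1)/65136 = 8 - 1*37087/65136 = 8 - 37087/65136 = 484001/65136 ≈ 7.4306)
73161/436152 + m/(H - 1*65791) = 73161/436152 + 484001/(65136*(-20116 - 1*65791)) = 73161*(1/436152) + 484001/(65136*(-20116 - 65791)) = 24387/145384 + (484001/65136)/(-85907) = 24387/145384 + (484001/65136)*(-1/85907) = 24387/145384 - 484001/5595638352 = 17048808311105/101689535770896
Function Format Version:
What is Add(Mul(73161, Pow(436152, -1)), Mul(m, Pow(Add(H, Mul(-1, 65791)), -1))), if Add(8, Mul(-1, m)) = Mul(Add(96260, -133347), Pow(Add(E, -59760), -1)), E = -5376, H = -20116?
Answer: Rational(17048808311105, 101689535770896) ≈ 0.16766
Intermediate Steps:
m = Rational(484001, 65136) (m = Add(8, Mul(-1, Mul(Add(96260, -133347), Pow(Add(-5376, -59760), -1)))) = Add(8, Mul(-1, Mul(-37087, Pow(-65136, -1)))) = Add(8, Mul(-1, Mul(-37087, Rational(-1, 65136)))) = Add(8, Mul(-1, Rational(37087, 65136))) = Add(8, Rational(-37087, 65136)) = Rational(484001, 65136) ≈ 7.4306)
Add(Mul(73161, Pow(436152, -1)), Mul(m, Pow(Add(H, Mul(-1, 65791)), -1))) = Add(Mul(73161, Pow(436152, -1)), Mul(Rational(484001, 65136), Pow(Add(-20116, Mul(-1, 65791)), -1))) = Add(Mul(73161, Rational(1, 436152)), Mul(Rational(484001, 65136), Pow(Add(-20116, -65791), -1))) = Add(Rational(24387, 145384), Mul(Rational(484001, 65136), Pow(-85907, -1))) = Add(Rational(24387, 145384), Mul(Rational(484001, 65136), Rational(-1, 85907))) = Add(Rational(24387, 145384), Rational(-484001, 5595638352)) = Rational(17048808311105, 101689535770896)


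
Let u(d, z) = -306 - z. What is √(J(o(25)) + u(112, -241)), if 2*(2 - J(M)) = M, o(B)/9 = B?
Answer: 3*I*√78/2 ≈ 13.248*I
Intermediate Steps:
o(B) = 9*B
J(M) = 2 - M/2
√(J(o(25)) + u(112, -241)) = √((2 - 9*25/2) + (-306 - 1*(-241))) = √((2 - ½*225) + (-306 + 241)) = √((2 - 225/2) - 65) = √(-221/2 - 65) = √(-351/2) = 3*I*√78/2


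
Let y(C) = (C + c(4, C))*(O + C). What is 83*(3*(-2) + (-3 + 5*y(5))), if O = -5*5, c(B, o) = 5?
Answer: -83747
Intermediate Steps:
O = -25
y(C) = (-25 + C)*(5 + C) (y(C) = (C + 5)*(-25 + C) = (5 + C)*(-25 + C) = (-25 + C)*(5 + C))
83*(3*(-2) + (-3 + 5*y(5))) = 83*(3*(-2) + (-3 + 5*(-125 + 5**2 - 20*5))) = 83*(-6 + (-3 + 5*(-125 + 25 - 100))) = 83*(-6 + (-3 + 5*(-200))) = 83*(-6 + (-3 - 1000)) = 83*(-6 - 1003) = 83*(-1009) = -83747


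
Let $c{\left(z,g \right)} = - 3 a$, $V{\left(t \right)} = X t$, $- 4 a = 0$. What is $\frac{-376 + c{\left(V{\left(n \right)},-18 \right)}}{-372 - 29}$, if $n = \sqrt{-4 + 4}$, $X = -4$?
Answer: $\frac{376}{401} \approx 0.93766$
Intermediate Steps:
$a = 0$ ($a = \left(- \frac{1}{4}\right) 0 = 0$)
$n = 0$ ($n = \sqrt{0} = 0$)
$V{\left(t \right)} = - 4 t$
$c{\left(z,g \right)} = 0$ ($c{\left(z,g \right)} = \left(-3\right) 0 = 0$)
$\frac{-376 + c{\left(V{\left(n \right)},-18 \right)}}{-372 - 29} = \frac{-376 + 0}{-372 - 29} = - \frac{376}{-401} = \left(-376\right) \left(- \frac{1}{401}\right) = \frac{376}{401}$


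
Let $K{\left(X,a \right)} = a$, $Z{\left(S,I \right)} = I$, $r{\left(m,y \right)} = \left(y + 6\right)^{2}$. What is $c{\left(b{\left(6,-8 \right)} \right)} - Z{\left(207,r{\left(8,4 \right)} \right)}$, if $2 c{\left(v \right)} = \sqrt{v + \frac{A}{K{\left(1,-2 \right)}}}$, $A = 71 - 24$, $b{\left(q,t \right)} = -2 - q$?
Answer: $-100 + \frac{3 i \sqrt{14}}{4} \approx -100.0 + 2.8062 i$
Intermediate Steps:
$r{\left(m,y \right)} = \left(6 + y\right)^{2}$
$A = 47$ ($A = 71 - 24 = 47$)
$c{\left(v \right)} = \frac{\sqrt{- \frac{47}{2} + v}}{2}$ ($c{\left(v \right)} = \frac{\sqrt{v + \frac{47}{-2}}}{2} = \frac{\sqrt{v + 47 \left(- \frac{1}{2}\right)}}{2} = \frac{\sqrt{v - \frac{47}{2}}}{2} = \frac{\sqrt{- \frac{47}{2} + v}}{2}$)
$c{\left(b{\left(6,-8 \right)} \right)} - Z{\left(207,r{\left(8,4 \right)} \right)} = \frac{\sqrt{-94 + 4 \left(-2 - 6\right)}}{4} - \left(6 + 4\right)^{2} = \frac{\sqrt{-94 + 4 \left(-2 - 6\right)}}{4} - 10^{2} = \frac{\sqrt{-94 + 4 \left(-8\right)}}{4} - 100 = \frac{\sqrt{-94 - 32}}{4} - 100 = \frac{\sqrt{-126}}{4} - 100 = \frac{3 i \sqrt{14}}{4} - 100 = -100 + \frac{3 i \sqrt{14}}{4}$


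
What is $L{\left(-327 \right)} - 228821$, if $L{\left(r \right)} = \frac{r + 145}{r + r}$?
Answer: $- \frac{74824376}{327} \approx -2.2882 \cdot 10^{5}$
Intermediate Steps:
$L{\left(r \right)} = \frac{145 + r}{2 r}$
$L{\left(-327 \right)} - 228821 = \frac{145 - 327}{2 \left(-327\right)} - 228821 = \frac{1}{2} \left(- \frac{1}{327}\right) \left(-182\right) - 228821 = \frac{91}{327} - 228821 = - \frac{74824376}{327}$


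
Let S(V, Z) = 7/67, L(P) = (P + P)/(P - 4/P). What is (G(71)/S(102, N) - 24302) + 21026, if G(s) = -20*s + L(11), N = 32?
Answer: -13798210/819 ≈ -16848.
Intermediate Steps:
L(P) = 2*P/(P - 4/P) (L(P) = (2*P)/(P - 4/P) = 2*P/(P - 4/P))
S(V, Z) = 7/67 (S(V, Z) = 7*(1/67) = 7/67)
G(s) = 242/117 - 20*s (G(s) = -20*s + 2*11²/(-4 + 11²) = -20*s + 2*121/(-4 + 121) = -20*s + 2*121/117 = -20*s + 2*121*(1/117) = -20*s + 242/117 = 242/117 - 20*s)
(G(71)/S(102, N) - 24302) + 21026 = ((242/117 - 20*71)/(7/67) - 24302) + 21026 = ((242/117 - 1420)*(67/7) - 24302) + 21026 = (-165898/117*67/7 - 24302) + 21026 = (-11115166/819 - 24302) + 21026 = -31018504/819 + 21026 = -13798210/819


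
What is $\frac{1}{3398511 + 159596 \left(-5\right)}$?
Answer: $\frac{1}{2600531} \approx 3.8454 \cdot 10^{-7}$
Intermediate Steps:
$\frac{1}{3398511 + 159596 \left(-5\right)} = \frac{1}{3398511 - 797980} = \frac{1}{2600531}$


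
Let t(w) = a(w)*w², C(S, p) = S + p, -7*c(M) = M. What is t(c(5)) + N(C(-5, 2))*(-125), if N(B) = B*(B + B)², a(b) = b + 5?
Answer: 4631250/343 ≈ 13502.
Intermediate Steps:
c(M) = -M/7
a(b) = 5 + b
N(B) = 4*B³ (N(B) = B*(2*B)² = B*(4*B²) = 4*B³)
t(w) = w²*(5 + w) (t(w) = (5 + w)*w² = w²*(5 + w))
t(c(5)) + N(C(-5, 2))*(-125) = (-⅐*5)²*(5 - ⅐*5) + (4*(-5 + 2)³)*(-125) = (-5/7)²*(5 - 5/7) + (4*(-3)³)*(-125) = (25/49)*(30/7) + (4*(-27))*(-125) = 750/343 - 108*(-125) = 750/343 + 13500 = 4631250/343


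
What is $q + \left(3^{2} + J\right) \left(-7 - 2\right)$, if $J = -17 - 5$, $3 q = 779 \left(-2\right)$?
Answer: $- \frac{1207}{3} \approx -402.33$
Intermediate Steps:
$q = - \frac{1558}{3}$ ($q = \frac{779 \left(-2\right)}{3} = \frac{1}{3} \left(-1558\right) = - \frac{1558}{3} \approx -519.33$)
$J = -22$ ($J = -17 - 5 = -22$)
$q + \left(3^{2} + J\right) \left(-7 - 2\right) = - \frac{1558}{3} + \left(3^{2} - 22\right) \left(-7 - 2\right) = - \frac{1558}{3} + \left(9 - 22\right) \left(-7 - 2\right) = - \frac{1558}{3} - -117 = - \frac{1558}{3} + 117 = - \frac{1207}{3}$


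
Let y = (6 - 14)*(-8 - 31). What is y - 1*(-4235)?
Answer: 4547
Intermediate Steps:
y = 312 (y = -8*(-39) = 312)
y - 1*(-4235) = 312 - 1*(-4235) = 312 + 4235 = 4547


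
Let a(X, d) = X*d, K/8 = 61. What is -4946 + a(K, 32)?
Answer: 10670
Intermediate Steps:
K = 488 (K = 8*61 = 488)
-4946 + a(K, 32) = -4946 + 488*32 = -4946 + 15616 = 10670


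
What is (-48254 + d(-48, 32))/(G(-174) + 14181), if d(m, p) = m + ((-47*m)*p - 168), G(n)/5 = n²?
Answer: 818/5709 ≈ 0.14328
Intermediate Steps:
G(n) = 5*n²
d(m, p) = -168 + m - 47*m*p (d(m, p) = m + (-47*m*p - 168) = m + (-168 - 47*m*p) = -168 + m - 47*m*p)
(-48254 + d(-48, 32))/(G(-174) + 14181) = (-48254 + (-168 - 48 - 47*(-48)*32))/(5*(-174)² + 14181) = (-48254 + (-168 - 48 + 72192))/(5*30276 + 14181) = (-48254 + 71976)/(151380 + 14181) = 23722/165561 = 23722*(1/165561) = 818/5709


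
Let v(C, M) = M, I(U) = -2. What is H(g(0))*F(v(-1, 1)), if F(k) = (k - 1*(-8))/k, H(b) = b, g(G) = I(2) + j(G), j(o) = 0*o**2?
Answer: -18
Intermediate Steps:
j(o) = 0
g(G) = -2 (g(G) = -2 + 0 = -2)
F(k) = (8 + k)/k (F(k) = (k + 8)/k = (8 + k)/k)
H(g(0))*F(v(-1, 1)) = -2*(8 + 1)/1 = -2*9 = -18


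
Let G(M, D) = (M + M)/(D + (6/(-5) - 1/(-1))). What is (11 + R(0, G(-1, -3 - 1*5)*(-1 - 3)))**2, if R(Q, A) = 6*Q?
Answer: 121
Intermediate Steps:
G(M, D) = 2*M/(-1/5 + D) (G(M, D) = (2*M)/(D + (6*(-1/5) - 1*(-1))) = (2*M)/(D + (-6/5 + 1)) = (2*M)/(D - 1/5) = (2*M)/(-1/5 + D) = 2*M/(-1/5 + D))
(11 + R(0, G(-1, -3 - 1*5)*(-1 - 3)))**2 = (11 + 6*0)**2 = (11 + 0)**2 = 11**2 = 121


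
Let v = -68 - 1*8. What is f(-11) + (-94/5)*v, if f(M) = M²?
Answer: 7749/5 ≈ 1549.8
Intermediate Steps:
v = -76 (v = -68 - 8 = -76)
f(-11) + (-94/5)*v = (-11)² - 94/5*(-76) = 121 - 94*⅕*(-76) = 121 - 94/5*(-76) = 121 + 7144/5 = 7749/5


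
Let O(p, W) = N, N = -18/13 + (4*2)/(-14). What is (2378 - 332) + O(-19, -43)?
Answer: 186008/91 ≈ 2044.0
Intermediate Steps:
N = -178/91 (N = -18*1/13 + 8*(-1/14) = -18/13 - 4/7 = -178/91 ≈ -1.9560)
O(p, W) = -178/91
(2378 - 332) + O(-19, -43) = (2378 - 332) - 178/91 = 2046 - 178/91 = 186008/91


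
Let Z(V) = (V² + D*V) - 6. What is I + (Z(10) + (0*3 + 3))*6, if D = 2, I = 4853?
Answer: 5555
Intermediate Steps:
Z(V) = -6 + V² + 2*V (Z(V) = (V² + 2*V) - 6 = -6 + V² + 2*V)
I + (Z(10) + (0*3 + 3))*6 = 4853 + ((-6 + 10² + 2*10) + (0*3 + 3))*6 = 4853 + ((-6 + 100 + 20) + (0 + 3))*6 = 4853 + (114 + 3)*6 = 4853 + 117*6 = 4853 + 702 = 5555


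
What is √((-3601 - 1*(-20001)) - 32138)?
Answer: I*√15738 ≈ 125.45*I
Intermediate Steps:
√((-3601 - 1*(-20001)) - 32138) = √((-3601 + 20001) - 32138) = √(16400 - 32138) = √(-15738) = I*√15738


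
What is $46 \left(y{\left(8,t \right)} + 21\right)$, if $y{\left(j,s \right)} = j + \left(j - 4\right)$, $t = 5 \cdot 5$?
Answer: $1518$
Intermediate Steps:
$t = 25$
$y{\left(j,s \right)} = -4 + 2 j$ ($y{\left(j,s \right)} = j + \left(-4 + j\right) = -4 + 2 j$)
$46 \left(y{\left(8,t \right)} + 21\right) = 46 \left(\left(-4 + 2 \cdot 8\right) + 21\right) = 46 \left(\left(-4 + 16\right) + 21\right) = 46 \left(12 + 21\right) = 46 \cdot 33 = 1518$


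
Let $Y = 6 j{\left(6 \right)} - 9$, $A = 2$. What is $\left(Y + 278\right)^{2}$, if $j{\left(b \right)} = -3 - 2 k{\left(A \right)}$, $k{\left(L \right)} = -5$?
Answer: $96721$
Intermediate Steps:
$j{\left(b \right)} = 7$ ($j{\left(b \right)} = -3 - -10 = -3 + 10 = 7$)
$Y = 33$ ($Y = 6 \cdot 7 - 9 = 42 - 9 = 33$)
$\left(Y + 278\right)^{2} = \left(33 + 278\right)^{2} = 311^{2} = 96721$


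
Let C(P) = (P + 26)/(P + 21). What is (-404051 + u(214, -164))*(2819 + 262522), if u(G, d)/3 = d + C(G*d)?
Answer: -752997453498123/7015 ≈ -1.0734e+11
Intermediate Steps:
C(P) = (26 + P)/(21 + P)
u(G, d) = 3*d + 3*(26 + G*d)/(21 + G*d) (u(G, d) = 3*(d + (26 + G*d)/(21 + G*d)) = 3*d + 3*(26 + G*d)/(21 + G*d))
(-404051 + u(214, -164))*(2819 + 262522) = (-404051 + 3*(26 + 214*(-164) - 164*(21 + 214*(-164)))/(21 + 214*(-164)))*(2819 + 262522) = (-404051 + 3*(26 - 35096 - 164*(21 - 35096))/(21 - 35096))*265341 = (-404051 + 3*(26 - 35096 - 164*(-35075))/(-35075))*265341 = (-404051 + 3*(-1/35075)*(26 - 35096 + 5752300))*265341 = (-404051 + 3*(-1/35075)*5717230)*265341 = (-404051 - 3430338/7015)*265341 = -2837848103/7015*265341 = -752997453498123/7015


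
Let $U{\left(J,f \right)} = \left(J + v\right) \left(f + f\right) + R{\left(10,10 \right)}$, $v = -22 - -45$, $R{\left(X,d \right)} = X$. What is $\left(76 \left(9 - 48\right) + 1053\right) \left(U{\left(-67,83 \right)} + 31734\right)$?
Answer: $-46704840$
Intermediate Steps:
$v = 23$ ($v = -22 + 45 = 23$)
$U{\left(J,f \right)} = 10 + 2 f \left(23 + J\right)$ ($U{\left(J,f \right)} = \left(J + 23\right) \left(f + f\right) + 10 = \left(23 + J\right) 2 f + 10 = 2 f \left(23 + J\right) + 10 = 10 + 2 f \left(23 + J\right)$)
$\left(76 \left(9 - 48\right) + 1053\right) \left(U{\left(-67,83 \right)} + 31734\right) = \left(76 \left(9 - 48\right) + 1053\right) \left(\left(10 + 46 \cdot 83 + 2 \left(-67\right) 83\right) + 31734\right) = \left(76 \left(-39\right) + 1053\right) \left(\left(10 + 3818 - 11122\right) + 31734\right) = \left(-2964 + 1053\right) \left(-7294 + 31734\right) = \left(-1911\right) 24440 = -46704840$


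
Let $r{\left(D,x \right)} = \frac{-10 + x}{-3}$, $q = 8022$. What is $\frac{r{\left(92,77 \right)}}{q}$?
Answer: $- \frac{67}{24066} \approx -0.002784$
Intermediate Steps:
$r{\left(D,x \right)} = \frac{10}{3} - \frac{x}{3}$ ($r{\left(D,x \right)} = \left(-10 + x\right) \left(- \frac{1}{3}\right) = \frac{10}{3} - \frac{x}{3}$)
$\frac{r{\left(92,77 \right)}}{q} = \frac{\frac{10}{3} - \frac{77}{3}}{8022} = \left(\frac{10}{3} - \frac{77}{3}\right) \frac{1}{8022} = \left(- \frac{67}{3}\right) \frac{1}{8022} = - \frac{67}{24066}$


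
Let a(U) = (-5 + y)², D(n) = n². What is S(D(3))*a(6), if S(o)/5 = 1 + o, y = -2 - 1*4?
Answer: 6050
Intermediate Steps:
y = -6 (y = -2 - 4 = -6)
S(o) = 5 + 5*o (S(o) = 5*(1 + o) = 5 + 5*o)
a(U) = 121 (a(U) = (-5 - 6)² = (-11)² = 121)
S(D(3))*a(6) = (5 + 5*3²)*121 = (5 + 5*9)*121 = (5 + 45)*121 = 50*121 = 6050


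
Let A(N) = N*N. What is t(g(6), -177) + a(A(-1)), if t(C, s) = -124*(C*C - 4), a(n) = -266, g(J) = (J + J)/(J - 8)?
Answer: -4234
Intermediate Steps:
A(N) = N**2
g(J) = 2*J/(-8 + J) (g(J) = (2*J)/(-8 + J) = 2*J/(-8 + J))
t(C, s) = 496 - 124*C**2 (t(C, s) = -124*(C**2 - 4) = -124*(-4 + C**2) = 496 - 124*C**2)
t(g(6), -177) + a(A(-1)) = (496 - 124*144/(-8 + 6)**2) - 266 = (496 - 124*(2*6/(-2))**2) - 266 = (496 - 124*(2*6*(-1/2))**2) - 266 = (496 - 124*(-6)**2) - 266 = (496 - 124*36) - 266 = (496 - 4464) - 266 = -3968 - 266 = -4234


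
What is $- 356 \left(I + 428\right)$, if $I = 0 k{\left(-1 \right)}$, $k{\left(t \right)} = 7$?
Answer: $-152368$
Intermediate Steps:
$I = 0$ ($I = 0 \cdot 7 = 0$)
$- 356 \left(I + 428\right) = - 356 \left(0 + 428\right) = \left(-356\right) 428 = -152368$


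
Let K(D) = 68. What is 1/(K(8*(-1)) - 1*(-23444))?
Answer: 1/23512 ≈ 4.2531e-5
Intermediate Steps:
1/(K(8*(-1)) - 1*(-23444)) = 1/(68 - 1*(-23444)) = 1/(68 + 23444) = 1/23512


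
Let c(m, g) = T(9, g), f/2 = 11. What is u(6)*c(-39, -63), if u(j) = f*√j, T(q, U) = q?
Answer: 198*√6 ≈ 485.00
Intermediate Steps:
f = 22 (f = 2*11 = 22)
c(m, g) = 9
u(j) = 22*√j
u(6)*c(-39, -63) = (22*√6)*9 = 198*√6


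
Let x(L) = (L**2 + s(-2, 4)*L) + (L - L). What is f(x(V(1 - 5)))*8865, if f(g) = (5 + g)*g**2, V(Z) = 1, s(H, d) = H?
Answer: 35460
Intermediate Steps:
x(L) = L**2 - 2*L (x(L) = (L**2 - 2*L) + (L - L) = (L**2 - 2*L) + 0 = L**2 - 2*L)
f(g) = g**2*(5 + g)
f(x(V(1 - 5)))*8865 = ((1*(-2 + 1))**2*(5 + 1*(-2 + 1)))*8865 = ((1*(-1))**2*(5 + 1*(-1)))*8865 = ((-1)**2*(5 - 1))*8865 = (1*4)*8865 = 4*8865 = 35460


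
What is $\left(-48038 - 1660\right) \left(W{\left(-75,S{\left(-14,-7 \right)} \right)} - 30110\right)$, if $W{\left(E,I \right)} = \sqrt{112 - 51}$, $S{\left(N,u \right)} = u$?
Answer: $1496406780 - 49698 \sqrt{61} \approx 1.496 \cdot 10^{9}$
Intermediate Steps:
$W{\left(E,I \right)} = \sqrt{61}$
$\left(-48038 - 1660\right) \left(W{\left(-75,S{\left(-14,-7 \right)} \right)} - 30110\right) = \left(-48038 - 1660\right) \left(\sqrt{61} - 30110\right) = - 49698 \left(\sqrt{61} - 30110\right) = - 49698 \left(-30110 + \sqrt{61}\right) = 1496406780 - 49698 \sqrt{61}$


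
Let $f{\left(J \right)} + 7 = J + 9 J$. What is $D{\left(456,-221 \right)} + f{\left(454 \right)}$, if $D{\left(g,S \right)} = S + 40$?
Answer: $4352$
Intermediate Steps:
$f{\left(J \right)} = -7 + 10 J$ ($f{\left(J \right)} = -7 + \left(J + 9 J\right) = -7 + 10 J$)
$D{\left(g,S \right)} = 40 + S$
$D{\left(456,-221 \right)} + f{\left(454 \right)} = \left(40 - 221\right) + \left(-7 + 10 \cdot 454\right) = -181 + \left(-7 + 4540\right) = -181 + 4533 = 4352$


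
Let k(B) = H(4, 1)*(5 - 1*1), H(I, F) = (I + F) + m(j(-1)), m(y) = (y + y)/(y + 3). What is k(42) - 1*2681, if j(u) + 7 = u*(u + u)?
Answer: -2641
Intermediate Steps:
j(u) = -7 + 2*u**2 (j(u) = -7 + u*(u + u) = -7 + u*(2*u) = -7 + 2*u**2)
m(y) = 2*y/(3 + y) (m(y) = (2*y)/(3 + y) = 2*y/(3 + y))
H(I, F) = 5 + F + I (H(I, F) = (I + F) + 2*(-7 + 2*(-1)**2)/(3 + (-7 + 2*(-1)**2)) = (F + I) + 2*(-7 + 2*1)/(3 + (-7 + 2*1)) = (F + I) + 2*(-7 + 2)/(3 + (-7 + 2)) = (F + I) + 2*(-5)/(3 - 5) = (F + I) + 2*(-5)/(-2) = (F + I) + 2*(-5)*(-1/2) = (F + I) + 5 = 5 + F + I)
k(B) = 40 (k(B) = (5 + 1 + 4)*(5 - 1*1) = 10*(5 - 1) = 10*4 = 40)
k(42) - 1*2681 = 40 - 1*2681 = 40 - 2681 = -2641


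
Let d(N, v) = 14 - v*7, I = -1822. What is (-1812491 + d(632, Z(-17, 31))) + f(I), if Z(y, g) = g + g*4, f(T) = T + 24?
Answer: -1815360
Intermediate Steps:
f(T) = 24 + T
Z(y, g) = 5*g (Z(y, g) = g + 4*g = 5*g)
d(N, v) = 14 - 7*v
(-1812491 + d(632, Z(-17, 31))) + f(I) = (-1812491 + (14 - 35*31)) + (24 - 1822) = (-1812491 + (14 - 7*155)) - 1798 = (-1812491 + (14 - 1085)) - 1798 = (-1812491 - 1071) - 1798 = -1813562 - 1798 = -1815360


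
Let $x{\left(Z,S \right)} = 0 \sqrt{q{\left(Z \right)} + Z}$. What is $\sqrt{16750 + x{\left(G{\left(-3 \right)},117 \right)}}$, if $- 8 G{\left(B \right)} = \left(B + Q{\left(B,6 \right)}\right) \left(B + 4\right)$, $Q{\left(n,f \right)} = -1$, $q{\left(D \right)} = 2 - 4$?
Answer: $5 \sqrt{670} \approx 129.42$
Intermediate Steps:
$q{\left(D \right)} = -2$ ($q{\left(D \right)} = 2 - 4 = -2$)
$G{\left(B \right)} = - \frac{\left(-1 + B\right) \left(4 + B\right)}{8}$ ($G{\left(B \right)} = - \frac{\left(B - 1\right) \left(B + 4\right)}{8} = - \frac{\left(-1 + B\right) \left(4 + B\right)}{8}$)
$x{\left(Z,S \right)} = 0$ ($x{\left(Z,S \right)} = 0 \sqrt{-2 + Z} = 0$)
$\sqrt{16750 + x{\left(G{\left(-3 \right)},117 \right)}} = \sqrt{16750 + 0} = \sqrt{16750} = 5 \sqrt{670}$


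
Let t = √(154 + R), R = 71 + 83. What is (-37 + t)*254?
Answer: -9398 + 508*√77 ≈ -4940.3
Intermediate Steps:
R = 154
t = 2*√77 (t = √(154 + 154) = √308 = 2*√77 ≈ 17.550)
(-37 + t)*254 = (-37 + 2*√77)*254 = -9398 + 508*√77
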